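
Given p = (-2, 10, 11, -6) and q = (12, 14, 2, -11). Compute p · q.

204

p · q = (-2)·12 + 10·14 + 11·2 + (-6)·(-11) = -24 + 140 + 22 + 66 = 204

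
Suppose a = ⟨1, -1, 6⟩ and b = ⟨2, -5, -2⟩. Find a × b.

i: (-1)·(-2) - 6·(-5) = 2 - (-30) = 32
j: 6·2 - 1·(-2) = 12 - (-2) = 14
k: 1·(-5) - (-1)·2 = -5 - (-2) = -3
a × b = (32, 14, -3)

(32, 14, -3)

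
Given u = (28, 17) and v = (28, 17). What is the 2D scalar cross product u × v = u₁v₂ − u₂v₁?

28·17 - 17·28 = 476 - 476 = 0

0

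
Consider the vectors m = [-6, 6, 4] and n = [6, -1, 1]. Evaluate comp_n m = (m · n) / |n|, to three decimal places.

-6.164

m · n = (-6)·6 + 6·(-1) + 4·1 = -36 - 6 + 4 = -38
|n| = √(36 + 1 + 1) = √38 ≈ 6.1644
comp_n m = -38 / √38 ≈ -6.164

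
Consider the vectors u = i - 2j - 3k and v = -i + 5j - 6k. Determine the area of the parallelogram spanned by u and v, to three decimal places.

28.618

i: (-2)·(-6) - (-3)·5 = 12 - (-15) = 27
j: (-3)·(-1) - 1·(-6) = 3 - (-6) = 9
k: 1·5 - (-2)·(-1) = 5 - 2 = 3
u × v = (27, 9, 3)
|u × v| = √(27² + 9² + 3²) = √819 ≈ 28.6182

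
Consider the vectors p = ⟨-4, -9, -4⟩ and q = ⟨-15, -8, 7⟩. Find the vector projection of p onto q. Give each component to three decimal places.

p · q = (-4)·(-15) + (-9)·(-8) + (-4)·7 = 60 + 72 - 28 = 104
|q|² = 225 + 64 + 49 = 338
proj_q p = (104/338) · (-15, -8, 7) ≈ (-4.615, -2.462, 2.154)

(-4.615, -2.462, 2.154)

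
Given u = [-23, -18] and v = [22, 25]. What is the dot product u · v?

u · v = (-23)·22 + (-18)·25 = -506 - 450 = -956

-956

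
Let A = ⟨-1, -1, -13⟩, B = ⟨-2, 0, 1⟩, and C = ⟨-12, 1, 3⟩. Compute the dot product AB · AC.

237

AB = B − A = (-1, 1, 14)
AC = C − A = (-11, 2, 16)
AB · AC = (-1)·(-11) + 1·2 + 14·16 = 11 + 2 + 224 = 237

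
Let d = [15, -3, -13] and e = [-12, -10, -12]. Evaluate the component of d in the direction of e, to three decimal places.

d · e = 15·(-12) + (-3)·(-10) + (-13)·(-12) = -180 + 30 + 156 = 6
|e| = √(144 + 100 + 144) = √388 ≈ 19.6977
comp_e d = 6 / √388 ≈ 0.305

0.305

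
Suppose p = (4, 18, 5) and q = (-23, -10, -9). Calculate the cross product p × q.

(-112, -79, 374)

i: 18·(-9) - 5·(-10) = -162 - (-50) = -112
j: 5·(-23) - 4·(-9) = -115 - (-36) = -79
k: 4·(-10) - 18·(-23) = -40 - (-414) = 374
p × q = (-112, -79, 374)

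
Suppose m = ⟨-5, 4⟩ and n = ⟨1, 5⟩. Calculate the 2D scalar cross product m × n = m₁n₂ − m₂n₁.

(-5)·5 - 4·1 = -25 - 4 = -29

-29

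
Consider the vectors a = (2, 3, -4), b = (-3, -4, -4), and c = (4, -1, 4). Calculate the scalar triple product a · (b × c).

b × c:
i: (-4)·4 - (-4)·(-1) = -16 - 4 = -20
j: (-4)·4 - (-3)·4 = -16 - (-12) = -4
k: (-3)·(-1) - (-4)·4 = 3 - (-16) = 19
b × c = (-20, -4, 19)
a · (b × c) = 2·(-20) + 3·(-4) + (-4)·19 = -40 - 12 - 76 = -128

-128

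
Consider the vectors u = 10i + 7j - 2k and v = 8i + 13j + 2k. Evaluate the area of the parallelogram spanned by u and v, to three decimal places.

i: 7·2 - (-2)·13 = 14 - (-26) = 40
j: (-2)·8 - 10·2 = -16 - 20 = -36
k: 10·13 - 7·8 = 130 - 56 = 74
u × v = (40, -36, 74)
|u × v| = √(40² + (-36)² + 74²) = √8372 ≈ 91.4986

91.499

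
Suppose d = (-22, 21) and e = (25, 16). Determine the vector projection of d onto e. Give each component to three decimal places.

d · e = (-22)·25 + 21·16 = -550 + 336 = -214
|e|² = 625 + 256 = 881
proj_e d = (-214/881) · (25, 16) ≈ (-6.073, -3.886)

(-6.073, -3.886)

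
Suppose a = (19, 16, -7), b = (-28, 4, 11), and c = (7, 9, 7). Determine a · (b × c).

4979

b × c:
i: 4·7 - 11·9 = 28 - 99 = -71
j: 11·7 - (-28)·7 = 77 - (-196) = 273
k: (-28)·9 - 4·7 = -252 - 28 = -280
b × c = (-71, 273, -280)
a · (b × c) = 19·(-71) + 16·273 + (-7)·(-280) = -1349 + 4368 + 1960 = 4979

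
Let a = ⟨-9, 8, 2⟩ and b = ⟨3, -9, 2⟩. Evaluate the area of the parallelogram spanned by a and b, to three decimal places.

i: 8·2 - 2·(-9) = 16 - (-18) = 34
j: 2·3 - (-9)·2 = 6 - (-18) = 24
k: (-9)·(-9) - 8·3 = 81 - 24 = 57
a × b = (34, 24, 57)
|a × b| = √(34² + 24² + 57²) = √4981 ≈ 70.5762

70.576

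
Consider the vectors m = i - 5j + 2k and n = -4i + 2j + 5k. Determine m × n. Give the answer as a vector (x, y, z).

i: (-5)·5 - 2·2 = -25 - 4 = -29
j: 2·(-4) - 1·5 = -8 - 5 = -13
k: 1·2 - (-5)·(-4) = 2 - 20 = -18
m × n = (-29, -13, -18)

(-29, -13, -18)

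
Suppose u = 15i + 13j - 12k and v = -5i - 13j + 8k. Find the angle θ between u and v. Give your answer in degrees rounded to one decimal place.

u · v = 15·(-5) + 13·(-13) + (-12)·8 = -75 - 169 - 96 = -340
|u|² = 225 + 169 + 144 = 538,  |u| = √538 ≈ 23.194827
|v|² = 25 + 169 + 64 = 258,  |v| = √258 ≈ 16.062378
cos θ = -340 / (23.194827 · 16.062378) ≈ -0.91259
θ = arccos(-0.91259) ≈ 155.9°

155.9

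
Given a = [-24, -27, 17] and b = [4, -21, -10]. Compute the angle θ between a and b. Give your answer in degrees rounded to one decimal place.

a · b = (-24)·4 + (-27)·(-21) + 17·(-10) = -96 + 567 - 170 = 301
|a|² = 576 + 729 + 289 = 1594,  |a| = √1594 ≈ 39.924930
|b|² = 16 + 441 + 100 = 557,  |b| = √557 ≈ 23.600847
cos θ = 301 / (39.924930 · 23.600847) ≈ 0.31944
θ = arccos(0.31944) ≈ 71.4°

71.4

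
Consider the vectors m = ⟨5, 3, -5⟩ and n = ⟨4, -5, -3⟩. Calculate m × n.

(-34, -5, -37)

i: 3·(-3) - (-5)·(-5) = -9 - 25 = -34
j: (-5)·4 - 5·(-3) = -20 - (-15) = -5
k: 5·(-5) - 3·4 = -25 - 12 = -37
m × n = (-34, -5, -37)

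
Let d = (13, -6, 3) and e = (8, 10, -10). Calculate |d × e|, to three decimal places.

i: (-6)·(-10) - 3·10 = 60 - 30 = 30
j: 3·8 - 13·(-10) = 24 - (-130) = 154
k: 13·10 - (-6)·8 = 130 - (-48) = 178
d × e = (30, 154, 178)
|d × e| = √(30² + 154² + 178²) = √56300 ≈ 237.2762

237.276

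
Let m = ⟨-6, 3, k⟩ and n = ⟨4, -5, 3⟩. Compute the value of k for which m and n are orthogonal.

13

m · n = (-6)·4 + 3·(-5) + k·3 = -39 + 3k
Set equal to 0: 3k = 39, so k = 13.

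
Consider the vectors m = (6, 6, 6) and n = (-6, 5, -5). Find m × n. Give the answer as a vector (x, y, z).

i: 6·(-5) - 6·5 = -30 - 30 = -60
j: 6·(-6) - 6·(-5) = -36 - (-30) = -6
k: 6·5 - 6·(-6) = 30 - (-36) = 66
m × n = (-60, -6, 66)

(-60, -6, 66)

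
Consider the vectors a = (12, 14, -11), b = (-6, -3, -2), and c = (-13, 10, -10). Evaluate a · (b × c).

b × c:
i: (-3)·(-10) - (-2)·10 = 30 - (-20) = 50
j: (-2)·(-13) - (-6)·(-10) = 26 - 60 = -34
k: (-6)·10 - (-3)·(-13) = -60 - 39 = -99
b × c = (50, -34, -99)
a · (b × c) = 12·50 + 14·(-34) + (-11)·(-99) = 600 - 476 + 1089 = 1213

1213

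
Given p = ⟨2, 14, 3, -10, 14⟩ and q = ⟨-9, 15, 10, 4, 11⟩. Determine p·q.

p · q = 2·(-9) + 14·15 + 3·10 + (-10)·4 + 14·11 = -18 + 210 + 30 - 40 + 154 = 336

336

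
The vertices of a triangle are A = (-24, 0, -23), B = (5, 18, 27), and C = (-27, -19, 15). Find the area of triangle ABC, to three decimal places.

1058.828

AB = (29, 18, 50),  AC = (-3, -19, 38)
i: 18·38 - 50·(-19) = 684 - (-950) = 1634
j: 50·(-3) - 29·38 = -150 - 1102 = -1252
k: 29·(-19) - 18·(-3) = -551 - (-54) = -497
AB × AC = (1634, -1252, -497)
|AB × AC| = √4484469 ≈ 2117.6565
area = ½ · 2117.6565 ≈ 1058.828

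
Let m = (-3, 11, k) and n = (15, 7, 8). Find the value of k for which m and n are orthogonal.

-4

m · n = (-3)·15 + 11·7 + k·8 = 32 + 8k
Set equal to 0: 8k = -32, so k = -4.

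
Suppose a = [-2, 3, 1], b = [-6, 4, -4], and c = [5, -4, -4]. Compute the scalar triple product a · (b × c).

-64

b × c:
i: 4·(-4) - (-4)·(-4) = -16 - 16 = -32
j: (-4)·5 - (-6)·(-4) = -20 - 24 = -44
k: (-6)·(-4) - 4·5 = 24 - 20 = 4
b × c = (-32, -44, 4)
a · (b × c) = (-2)·(-32) + 3·(-44) + 1·4 = 64 - 132 + 4 = -64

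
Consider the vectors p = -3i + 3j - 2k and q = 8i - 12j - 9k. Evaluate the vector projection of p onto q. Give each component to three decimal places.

p · q = (-3)·8 + 3·(-12) + (-2)·(-9) = -24 - 36 + 18 = -42
|q|² = 64 + 144 + 81 = 289
proj_q p = (-42/289) · (8, -12, -9) ≈ (-1.163, 1.744, 1.308)

(-1.163, 1.744, 1.308)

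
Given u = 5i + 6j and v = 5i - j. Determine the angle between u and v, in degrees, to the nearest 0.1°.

u · v = 5·5 + 6·(-1) = 25 - 6 = 19
|u|² = 25 + 36 = 61,  |u| = √61 ≈ 7.810250
|v|² = 25 + 1 = 26,  |v| = √26 ≈ 5.099020
cos θ = 19 / (7.810250 · 5.099020) ≈ 0.47709
θ = arccos(0.47709) ≈ 61.5°

61.5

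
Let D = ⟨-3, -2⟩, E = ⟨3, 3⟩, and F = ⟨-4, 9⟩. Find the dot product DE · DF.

49

DE = E − D = (6, 5)
DF = F − D = (-1, 11)
DE · DF = 6·(-1) + 5·11 = -6 + 55 = 49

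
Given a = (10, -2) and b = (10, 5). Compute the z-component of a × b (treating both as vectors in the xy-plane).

70

10·5 - (-2)·10 = 50 - (-20) = 70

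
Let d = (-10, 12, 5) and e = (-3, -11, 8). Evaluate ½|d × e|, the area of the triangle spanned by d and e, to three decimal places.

i: 12·8 - 5·(-11) = 96 - (-55) = 151
j: 5·(-3) - (-10)·8 = -15 - (-80) = 65
k: (-10)·(-11) - 12·(-3) = 110 - (-36) = 146
d × e = (151, 65, 146)
|d × e| = √(151² + 65² + 146²) = √48342 ≈ 219.8681
area = ½ · 219.8681 ≈ 109.934

109.934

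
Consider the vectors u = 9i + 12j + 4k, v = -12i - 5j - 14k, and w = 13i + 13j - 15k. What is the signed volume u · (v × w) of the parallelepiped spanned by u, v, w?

v × w:
i: (-5)·(-15) - (-14)·13 = 75 - (-182) = 257
j: (-14)·13 - (-12)·(-15) = -182 - 180 = -362
k: (-12)·13 - (-5)·13 = -156 - (-65) = -91
v × w = (257, -362, -91)
u · (v × w) = 9·257 + 12·(-362) + 4·(-91) = 2313 - 4344 - 364 = -2395

-2395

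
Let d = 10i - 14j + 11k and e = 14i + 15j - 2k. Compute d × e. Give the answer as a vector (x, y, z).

(-137, 174, 346)

i: (-14)·(-2) - 11·15 = 28 - 165 = -137
j: 11·14 - 10·(-2) = 154 - (-20) = 174
k: 10·15 - (-14)·14 = 150 - (-196) = 346
d × e = (-137, 174, 346)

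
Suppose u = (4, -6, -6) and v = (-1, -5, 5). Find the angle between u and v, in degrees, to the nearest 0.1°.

u · v = 4·(-1) + (-6)·(-5) + (-6)·5 = -4 + 30 - 30 = -4
|u|² = 16 + 36 + 36 = 88,  |u| = √88 ≈ 9.380832
|v|² = 1 + 25 + 25 = 51,  |v| = √51 ≈ 7.141428
cos θ = -4 / (9.380832 · 7.141428) ≈ -0.05971
θ = arccos(-0.05971) ≈ 93.4°

93.4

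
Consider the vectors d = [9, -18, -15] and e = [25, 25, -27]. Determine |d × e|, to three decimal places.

1101.985

i: (-18)·(-27) - (-15)·25 = 486 - (-375) = 861
j: (-15)·25 - 9·(-27) = -375 - (-243) = -132
k: 9·25 - (-18)·25 = 225 - (-450) = 675
d × e = (861, -132, 675)
|d × e| = √(861² + (-132)² + 675²) = √1214370 ≈ 1101.9846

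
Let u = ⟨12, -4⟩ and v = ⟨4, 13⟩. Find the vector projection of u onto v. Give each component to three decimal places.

(-0.086, -0.281)

u · v = 12·4 + (-4)·13 = 48 - 52 = -4
|v|² = 16 + 169 = 185
proj_v u = (-4/185) · (4, 13) ≈ (-0.086, -0.281)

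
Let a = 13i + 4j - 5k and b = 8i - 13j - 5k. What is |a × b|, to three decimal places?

219.661

i: 4·(-5) - (-5)·(-13) = -20 - 65 = -85
j: (-5)·8 - 13·(-5) = -40 - (-65) = 25
k: 13·(-13) - 4·8 = -169 - 32 = -201
a × b = (-85, 25, -201)
|a × b| = √((-85)² + 25² + (-201)²) = √48251 ≈ 219.6611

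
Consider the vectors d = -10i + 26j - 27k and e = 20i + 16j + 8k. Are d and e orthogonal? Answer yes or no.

yes

d · e = (-10)·20 + 26·16 + (-27)·8 = -200 + 416 - 216 = 0
Zero, so the vectors are orthogonal.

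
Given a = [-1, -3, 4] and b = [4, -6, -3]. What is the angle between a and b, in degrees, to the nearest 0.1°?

87.1

a · b = (-1)·4 + (-3)·(-6) + 4·(-3) = -4 + 18 - 12 = 2
|a|² = 1 + 9 + 16 = 26,  |a| = √26 ≈ 5.099020
|b|² = 16 + 36 + 9 = 61,  |b| = √61 ≈ 7.810250
cos θ = 2 / (5.099020 · 7.810250) ≈ 0.05022
θ = arccos(0.05022) ≈ 87.1°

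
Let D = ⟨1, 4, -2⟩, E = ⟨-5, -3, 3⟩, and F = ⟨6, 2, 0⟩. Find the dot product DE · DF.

-6

DE = E − D = (-6, -7, 5)
DF = F − D = (5, -2, 2)
DE · DF = (-6)·5 + (-7)·(-2) + 5·2 = -30 + 14 + 10 = -6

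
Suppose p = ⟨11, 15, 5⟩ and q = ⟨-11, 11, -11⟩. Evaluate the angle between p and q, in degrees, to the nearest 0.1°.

91.7

p · q = 11·(-11) + 15·11 + 5·(-11) = -121 + 165 - 55 = -11
|p|² = 121 + 225 + 25 = 371,  |p| = √371 ≈ 19.261360
|q|² = 121 + 121 + 121 = 363,  |q| = √363 ≈ 19.052559
cos θ = -11 / (19.261360 · 19.052559) ≈ -0.02997
θ = arccos(-0.02997) ≈ 91.7°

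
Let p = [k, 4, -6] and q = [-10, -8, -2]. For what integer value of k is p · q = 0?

-2

p · q = k·(-10) + 4·(-8) + (-6)·(-2) = -20 - 10k
Set equal to 0: -10k = 20, so k = -2.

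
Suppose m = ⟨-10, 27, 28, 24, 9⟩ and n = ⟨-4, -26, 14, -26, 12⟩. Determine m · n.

m · n = (-10)·(-4) + 27·(-26) + 28·14 + 24·(-26) + 9·12 = 40 - 702 + 392 - 624 + 108 = -786

-786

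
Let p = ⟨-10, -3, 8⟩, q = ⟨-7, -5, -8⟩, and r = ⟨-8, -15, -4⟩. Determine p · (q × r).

q × r:
i: (-5)·(-4) - (-8)·(-15) = 20 - 120 = -100
j: (-8)·(-8) - (-7)·(-4) = 64 - 28 = 36
k: (-7)·(-15) - (-5)·(-8) = 105 - 40 = 65
q × r = (-100, 36, 65)
p · (q × r) = (-10)·(-100) + (-3)·36 + 8·65 = 1000 - 108 + 520 = 1412

1412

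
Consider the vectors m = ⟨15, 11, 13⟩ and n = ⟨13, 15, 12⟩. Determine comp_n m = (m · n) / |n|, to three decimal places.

22.246

m · n = 15·13 + 11·15 + 13·12 = 195 + 165 + 156 = 516
|n| = √(169 + 225 + 144) = √538 ≈ 23.1948
comp_n m = 516 / √538 ≈ 22.246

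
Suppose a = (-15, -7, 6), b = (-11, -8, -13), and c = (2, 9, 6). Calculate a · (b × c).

b × c:
i: (-8)·6 - (-13)·9 = -48 - (-117) = 69
j: (-13)·2 - (-11)·6 = -26 - (-66) = 40
k: (-11)·9 - (-8)·2 = -99 - (-16) = -83
b × c = (69, 40, -83)
a · (b × c) = (-15)·69 + (-7)·40 + 6·(-83) = -1035 - 280 - 498 = -1813

-1813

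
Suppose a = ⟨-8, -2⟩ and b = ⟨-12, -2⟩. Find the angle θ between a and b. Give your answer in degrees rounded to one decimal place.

a · b = (-8)·(-12) + (-2)·(-2) = 96 + 4 = 100
|a|² = 64 + 4 = 68,  |a| = √68 ≈ 8.246211
|b|² = 144 + 4 = 148,  |b| = √148 ≈ 12.165525
cos θ = 100 / (8.246211 · 12.165525) ≈ 0.99682
θ = arccos(0.99682) ≈ 4.6°

4.6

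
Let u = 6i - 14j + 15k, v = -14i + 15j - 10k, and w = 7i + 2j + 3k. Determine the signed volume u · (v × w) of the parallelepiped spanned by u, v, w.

v × w:
i: 15·3 - (-10)·2 = 45 - (-20) = 65
j: (-10)·7 - (-14)·3 = -70 - (-42) = -28
k: (-14)·2 - 15·7 = -28 - 105 = -133
v × w = (65, -28, -133)
u · (v × w) = 6·65 + (-14)·(-28) + 15·(-133) = 390 + 392 - 1995 = -1213

-1213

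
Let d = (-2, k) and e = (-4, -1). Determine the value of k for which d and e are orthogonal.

8

d · e = (-2)·(-4) + k·(-1) = 8 - 1k
Set equal to 0: -1k = -8, so k = 8.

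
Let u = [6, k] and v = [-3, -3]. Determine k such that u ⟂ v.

-6

u · v = 6·(-3) + k·(-3) = -18 - 3k
Set equal to 0: -3k = 18, so k = -6.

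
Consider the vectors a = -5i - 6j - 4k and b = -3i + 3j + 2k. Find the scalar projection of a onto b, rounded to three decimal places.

a · b = (-5)·(-3) + (-6)·3 + (-4)·2 = 15 - 18 - 8 = -11
|b| = √(9 + 9 + 4) = √22 ≈ 4.6904
comp_b a = -11 / √22 ≈ -2.345

-2.345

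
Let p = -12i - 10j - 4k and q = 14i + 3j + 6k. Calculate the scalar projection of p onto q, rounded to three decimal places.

p · q = (-12)·14 + (-10)·3 + (-4)·6 = -168 - 30 - 24 = -222
|q| = √(196 + 9 + 36) = √241 ≈ 15.5242
comp_q p = -222 / √241 ≈ -14.300

-14.300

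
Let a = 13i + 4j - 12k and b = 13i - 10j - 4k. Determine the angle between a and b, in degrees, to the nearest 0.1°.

a · b = 13·13 + 4·(-10) + (-12)·(-4) = 169 - 40 + 48 = 177
|a|² = 169 + 16 + 144 = 329,  |a| = √329 ≈ 18.138357
|b|² = 169 + 100 + 16 = 285,  |b| = √285 ≈ 16.881943
cos θ = 177 / (18.138357 · 16.881943) ≈ 0.57803
θ = arccos(0.57803) ≈ 54.7°

54.7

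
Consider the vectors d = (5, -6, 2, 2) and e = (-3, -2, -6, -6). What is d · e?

-27

d · e = 5·(-3) + (-6)·(-2) + 2·(-6) + 2·(-6) = -15 + 12 - 12 - 12 = -27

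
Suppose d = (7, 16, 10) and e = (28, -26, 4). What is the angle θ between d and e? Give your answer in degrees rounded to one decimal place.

103.5

d · e = 7·28 + 16·(-26) + 10·4 = 196 - 416 + 40 = -180
|d|² = 49 + 256 + 100 = 405,  |d| = √405 ≈ 20.124612
|e|² = 784 + 676 + 16 = 1476,  |e| = √1476 ≈ 38.418745
cos θ = -180 / (20.124612 · 38.418745) ≈ -0.23281
θ = arccos(-0.23281) ≈ 103.5°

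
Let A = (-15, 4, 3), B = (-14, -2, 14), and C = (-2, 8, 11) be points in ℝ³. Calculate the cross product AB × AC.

AB = (1, -6, 11)
AC = (13, 4, 8)
i: (-6)·8 - 11·4 = -48 - 44 = -92
j: 11·13 - 1·8 = 143 - 8 = 135
k: 1·4 - (-6)·13 = 4 - (-78) = 82
AB × AC = (-92, 135, 82)

(-92, 135, 82)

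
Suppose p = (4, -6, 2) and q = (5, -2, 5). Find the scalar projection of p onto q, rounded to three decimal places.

p · q = 4·5 + (-6)·(-2) + 2·5 = 20 + 12 + 10 = 42
|q| = √(25 + 4 + 25) = √54 ≈ 7.3485
comp_q p = 42 / √54 ≈ 5.715

5.715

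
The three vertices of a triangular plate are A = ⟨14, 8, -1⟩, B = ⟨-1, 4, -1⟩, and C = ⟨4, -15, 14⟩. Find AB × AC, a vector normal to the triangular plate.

AB = (-15, -4, 0)
AC = (-10, -23, 15)
i: (-4)·15 - 0·(-23) = -60 - 0 = -60
j: 0·(-10) - (-15)·15 = 0 - (-225) = 225
k: (-15)·(-23) - (-4)·(-10) = 345 - 40 = 305
AB × AC = (-60, 225, 305)

(-60, 225, 305)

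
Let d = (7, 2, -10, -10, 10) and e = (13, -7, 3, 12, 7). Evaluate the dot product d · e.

d · e = 7·13 + 2·(-7) + (-10)·3 + (-10)·12 + 10·7 = 91 - 14 - 30 - 120 + 70 = -3

-3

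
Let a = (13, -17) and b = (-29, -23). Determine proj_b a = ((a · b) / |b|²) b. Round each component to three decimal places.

a · b = 13·(-29) + (-17)·(-23) = -377 + 391 = 14
|b|² = 841 + 529 = 1370
proj_b a = (14/1370) · (-29, -23) ≈ (-0.296, -0.235)

(-0.296, -0.235)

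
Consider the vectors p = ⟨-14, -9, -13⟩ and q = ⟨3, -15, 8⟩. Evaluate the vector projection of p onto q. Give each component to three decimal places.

(-0.111, 0.554, -0.295)

p · q = (-14)·3 + (-9)·(-15) + (-13)·8 = -42 + 135 - 104 = -11
|q|² = 9 + 225 + 64 = 298
proj_q p = (-11/298) · (3, -15, 8) ≈ (-0.111, 0.554, -0.295)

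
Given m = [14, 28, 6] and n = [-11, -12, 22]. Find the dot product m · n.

-358

m · n = 14·(-11) + 28·(-12) + 6·22 = -154 - 336 + 132 = -358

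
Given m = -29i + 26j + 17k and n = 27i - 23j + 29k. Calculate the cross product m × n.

(1145, 1300, -35)

i: 26·29 - 17·(-23) = 754 - (-391) = 1145
j: 17·27 - (-29)·29 = 459 - (-841) = 1300
k: (-29)·(-23) - 26·27 = 667 - 702 = -35
m × n = (1145, 1300, -35)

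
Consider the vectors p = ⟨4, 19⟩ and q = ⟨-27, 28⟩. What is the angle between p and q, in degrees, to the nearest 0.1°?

55.8

p · q = 4·(-27) + 19·28 = -108 + 532 = 424
|p|² = 16 + 361 = 377,  |p| = √377 ≈ 19.416488
|q|² = 729 + 784 = 1513,  |q| = √1513 ≈ 38.897301
cos θ = 424 / (19.416488 · 38.897301) ≈ 0.56140
θ = arccos(0.56140) ≈ 55.8°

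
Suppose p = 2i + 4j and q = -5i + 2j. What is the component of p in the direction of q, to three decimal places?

-0.371

p · q = 2·(-5) + 4·2 = -10 + 8 = -2
|q| = √(25 + 4) = √29 ≈ 5.3852
comp_q p = -2 / √29 ≈ -0.371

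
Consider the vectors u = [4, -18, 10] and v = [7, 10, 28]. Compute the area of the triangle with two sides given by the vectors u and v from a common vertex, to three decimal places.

313.901

i: (-18)·28 - 10·10 = -504 - 100 = -604
j: 10·7 - 4·28 = 70 - 112 = -42
k: 4·10 - (-18)·7 = 40 - (-126) = 166
u × v = (-604, -42, 166)
|u × v| = √((-604)² + (-42)² + 166²) = √394136 ≈ 627.8025
area = ½ · 627.8025 ≈ 313.901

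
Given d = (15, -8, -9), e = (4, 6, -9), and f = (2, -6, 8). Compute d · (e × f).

634

e × f:
i: 6·8 - (-9)·(-6) = 48 - 54 = -6
j: (-9)·2 - 4·8 = -18 - 32 = -50
k: 4·(-6) - 6·2 = -24 - 12 = -36
e × f = (-6, -50, -36)
d · (e × f) = 15·(-6) + (-8)·(-50) + (-9)·(-36) = -90 + 400 + 324 = 634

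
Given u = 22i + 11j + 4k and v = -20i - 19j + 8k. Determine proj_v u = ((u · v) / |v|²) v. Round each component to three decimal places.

(14.958, 14.210, -5.983)

u · v = 22·(-20) + 11·(-19) + 4·8 = -440 - 209 + 32 = -617
|v|² = 400 + 361 + 64 = 825
proj_v u = (-617/825) · (-20, -19, 8) ≈ (14.958, 14.210, -5.983)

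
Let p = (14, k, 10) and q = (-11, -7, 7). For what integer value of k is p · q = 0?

-12

p · q = 14·(-11) + k·(-7) + 10·7 = -84 - 7k
Set equal to 0: -7k = 84, so k = -12.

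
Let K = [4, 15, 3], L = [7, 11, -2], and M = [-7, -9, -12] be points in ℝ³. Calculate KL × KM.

KL = (3, -4, -5)
KM = (-11, -24, -15)
i: (-4)·(-15) - (-5)·(-24) = 60 - 120 = -60
j: (-5)·(-11) - 3·(-15) = 55 - (-45) = 100
k: 3·(-24) - (-4)·(-11) = -72 - 44 = -116
KL × KM = (-60, 100, -116)

(-60, 100, -116)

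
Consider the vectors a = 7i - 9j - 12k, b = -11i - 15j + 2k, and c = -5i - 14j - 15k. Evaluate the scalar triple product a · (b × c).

2398

b × c:
i: (-15)·(-15) - 2·(-14) = 225 - (-28) = 253
j: 2·(-5) - (-11)·(-15) = -10 - 165 = -175
k: (-11)·(-14) - (-15)·(-5) = 154 - 75 = 79
b × c = (253, -175, 79)
a · (b × c) = 7·253 + (-9)·(-175) + (-12)·79 = 1771 + 1575 - 948 = 2398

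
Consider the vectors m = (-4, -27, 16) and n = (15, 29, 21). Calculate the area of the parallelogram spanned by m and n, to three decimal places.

1118.686

i: (-27)·21 - 16·29 = -567 - 464 = -1031
j: 16·15 - (-4)·21 = 240 - (-84) = 324
k: (-4)·29 - (-27)·15 = -116 - (-405) = 289
m × n = (-1031, 324, 289)
|m × n| = √((-1031)² + 324² + 289²) = √1251458 ≈ 1118.6858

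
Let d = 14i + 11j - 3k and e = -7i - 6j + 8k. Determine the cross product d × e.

(70, -91, -7)

i: 11·8 - (-3)·(-6) = 88 - 18 = 70
j: (-3)·(-7) - 14·8 = 21 - 112 = -91
k: 14·(-6) - 11·(-7) = -84 - (-77) = -7
d × e = (70, -91, -7)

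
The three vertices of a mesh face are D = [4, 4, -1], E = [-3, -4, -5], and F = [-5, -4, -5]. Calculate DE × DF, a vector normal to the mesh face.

DE = (-7, -8, -4)
DF = (-9, -8, -4)
i: (-8)·(-4) - (-4)·(-8) = 32 - 32 = 0
j: (-4)·(-9) - (-7)·(-4) = 36 - 28 = 8
k: (-7)·(-8) - (-8)·(-9) = 56 - 72 = -16
DE × DF = (0, 8, -16)

(0, 8, -16)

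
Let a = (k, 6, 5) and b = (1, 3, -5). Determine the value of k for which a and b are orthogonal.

7

a · b = k·1 + 6·3 + 5·(-5) = -7 + 1k
Set equal to 0: 1k = 7, so k = 7.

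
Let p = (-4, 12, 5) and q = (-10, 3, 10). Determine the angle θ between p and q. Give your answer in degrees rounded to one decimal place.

50.1

p · q = (-4)·(-10) + 12·3 + 5·10 = 40 + 36 + 50 = 126
|p|² = 16 + 144 + 25 = 185,  |p| = √185 ≈ 13.601471
|q|² = 100 + 9 + 100 = 209,  |q| = √209 ≈ 14.456832
cos θ = 126 / (13.601471 · 14.456832) ≈ 0.64078
θ = arccos(0.64078) ≈ 50.1°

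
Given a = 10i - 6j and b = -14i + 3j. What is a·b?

a · b = 10·(-14) + (-6)·3 = -140 - 18 = -158

-158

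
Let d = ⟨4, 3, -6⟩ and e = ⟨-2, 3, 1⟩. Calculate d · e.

d · e = 4·(-2) + 3·3 + (-6)·1 = -8 + 9 - 6 = -5

-5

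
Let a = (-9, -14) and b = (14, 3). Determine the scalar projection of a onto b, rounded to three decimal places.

-11.734

a · b = (-9)·14 + (-14)·3 = -126 - 42 = -168
|b| = √(196 + 9) = √205 ≈ 14.3178
comp_b a = -168 / √205 ≈ -11.734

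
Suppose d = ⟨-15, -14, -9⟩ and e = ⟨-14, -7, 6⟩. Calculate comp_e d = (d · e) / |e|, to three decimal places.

d · e = (-15)·(-14) + (-14)·(-7) + (-9)·6 = 210 + 98 - 54 = 254
|e| = √(196 + 49 + 36) = √281 ≈ 16.7631
comp_e d = 254 / √281 ≈ 15.152

15.152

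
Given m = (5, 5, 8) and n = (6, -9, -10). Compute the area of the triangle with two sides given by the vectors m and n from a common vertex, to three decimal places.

i: 5·(-10) - 8·(-9) = -50 - (-72) = 22
j: 8·6 - 5·(-10) = 48 - (-50) = 98
k: 5·(-9) - 5·6 = -45 - 30 = -75
m × n = (22, 98, -75)
|m × n| = √(22² + 98² + (-75)²) = √15713 ≈ 125.3515
area = ½ · 125.3515 ≈ 62.676

62.676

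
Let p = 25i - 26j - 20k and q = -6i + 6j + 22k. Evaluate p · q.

-746

p · q = 25·(-6) + (-26)·6 + (-20)·22 = -150 - 156 - 440 = -746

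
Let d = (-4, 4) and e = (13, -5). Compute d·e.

-72

d · e = (-4)·13 + 4·(-5) = -52 - 20 = -72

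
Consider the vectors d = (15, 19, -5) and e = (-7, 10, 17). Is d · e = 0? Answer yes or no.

yes

d · e = 15·(-7) + 19·10 + (-5)·17 = -105 + 190 - 85 = 0
Zero, so the vectors are orthogonal.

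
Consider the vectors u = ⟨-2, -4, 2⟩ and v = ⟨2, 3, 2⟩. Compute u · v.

-12

u · v = (-2)·2 + (-4)·3 + 2·2 = -4 - 12 + 4 = -12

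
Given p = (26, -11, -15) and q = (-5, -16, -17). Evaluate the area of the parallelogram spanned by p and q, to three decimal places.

701.384

i: (-11)·(-17) - (-15)·(-16) = 187 - 240 = -53
j: (-15)·(-5) - 26·(-17) = 75 - (-442) = 517
k: 26·(-16) - (-11)·(-5) = -416 - 55 = -471
p × q = (-53, 517, -471)
|p × q| = √((-53)² + 517² + (-471)²) = √491939 ≈ 701.3836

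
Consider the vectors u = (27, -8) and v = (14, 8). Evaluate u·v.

u · v = 27·14 + (-8)·8 = 378 - 64 = 314

314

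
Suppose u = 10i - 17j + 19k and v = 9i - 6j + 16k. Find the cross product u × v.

i: (-17)·16 - 19·(-6) = -272 - (-114) = -158
j: 19·9 - 10·16 = 171 - 160 = 11
k: 10·(-6) - (-17)·9 = -60 - (-153) = 93
u × v = (-158, 11, 93)

(-158, 11, 93)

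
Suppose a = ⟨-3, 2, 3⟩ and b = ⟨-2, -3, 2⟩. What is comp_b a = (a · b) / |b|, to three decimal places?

a · b = (-3)·(-2) + 2·(-3) + 3·2 = 6 - 6 + 6 = 6
|b| = √(4 + 9 + 4) = √17 ≈ 4.1231
comp_b a = 6 / √17 ≈ 1.455

1.455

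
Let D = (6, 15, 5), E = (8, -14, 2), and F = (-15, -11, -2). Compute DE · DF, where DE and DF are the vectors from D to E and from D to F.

733

DE = E − D = (2, -29, -3)
DF = F − D = (-21, -26, -7)
DE · DF = 2·(-21) + (-29)·(-26) + (-3)·(-7) = -42 + 754 + 21 = 733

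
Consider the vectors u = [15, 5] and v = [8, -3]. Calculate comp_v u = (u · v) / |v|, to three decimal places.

u · v = 15·8 + 5·(-3) = 120 - 15 = 105
|v| = √(64 + 9) = √73 ≈ 8.5440
comp_v u = 105 / √73 ≈ 12.289

12.289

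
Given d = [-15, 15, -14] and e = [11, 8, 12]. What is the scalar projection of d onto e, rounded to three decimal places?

-11.743

d · e = (-15)·11 + 15·8 + (-14)·12 = -165 + 120 - 168 = -213
|e| = √(121 + 64 + 144) = √329 ≈ 18.1384
comp_e d = -213 / √329 ≈ -11.743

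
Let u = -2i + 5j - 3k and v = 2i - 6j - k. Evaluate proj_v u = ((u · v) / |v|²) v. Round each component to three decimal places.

(-1.512, 4.537, 0.756)

u · v = (-2)·2 + 5·(-6) + (-3)·(-1) = -4 - 30 + 3 = -31
|v|² = 4 + 36 + 1 = 41
proj_v u = (-31/41) · (2, -6, -1) ≈ (-1.512, 4.537, 0.756)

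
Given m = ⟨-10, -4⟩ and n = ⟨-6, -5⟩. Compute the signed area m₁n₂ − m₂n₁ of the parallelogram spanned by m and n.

26

(-10)·(-5) - (-4)·(-6) = 50 - 24 = 26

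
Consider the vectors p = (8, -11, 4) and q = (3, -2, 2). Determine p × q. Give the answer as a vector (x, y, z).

i: (-11)·2 - 4·(-2) = -22 - (-8) = -14
j: 4·3 - 8·2 = 12 - 16 = -4
k: 8·(-2) - (-11)·3 = -16 - (-33) = 17
p × q = (-14, -4, 17)

(-14, -4, 17)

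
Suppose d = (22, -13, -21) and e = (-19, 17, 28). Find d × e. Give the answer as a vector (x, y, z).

i: (-13)·28 - (-21)·17 = -364 - (-357) = -7
j: (-21)·(-19) - 22·28 = 399 - 616 = -217
k: 22·17 - (-13)·(-19) = 374 - 247 = 127
d × e = (-7, -217, 127)

(-7, -217, 127)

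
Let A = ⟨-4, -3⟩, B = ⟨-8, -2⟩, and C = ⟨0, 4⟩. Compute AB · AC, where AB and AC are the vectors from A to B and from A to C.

-9

AB = B − A = (-4, 1)
AC = C − A = (4, 7)
AB · AC = (-4)·4 + 1·7 = -16 + 7 = -9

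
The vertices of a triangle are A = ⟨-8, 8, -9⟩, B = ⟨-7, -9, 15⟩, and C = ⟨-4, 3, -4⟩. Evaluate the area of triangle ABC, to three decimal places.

AB = (1, -17, 24),  AC = (4, -5, 5)
i: (-17)·5 - 24·(-5) = -85 - (-120) = 35
j: 24·4 - 1·5 = 96 - 5 = 91
k: 1·(-5) - (-17)·4 = -5 - (-68) = 63
AB × AC = (35, 91, 63)
|AB × AC| = √13475 ≈ 116.0819
area = ½ · 116.0819 ≈ 58.041

58.041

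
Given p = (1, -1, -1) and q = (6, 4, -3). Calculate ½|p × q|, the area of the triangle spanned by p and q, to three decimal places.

6.285

i: (-1)·(-3) - (-1)·4 = 3 - (-4) = 7
j: (-1)·6 - 1·(-3) = -6 - (-3) = -3
k: 1·4 - (-1)·6 = 4 - (-6) = 10
p × q = (7, -3, 10)
|p × q| = √(7² + (-3)² + 10²) = √158 ≈ 12.5698
area = ½ · 12.5698 ≈ 6.285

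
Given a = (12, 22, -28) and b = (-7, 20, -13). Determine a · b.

a · b = 12·(-7) + 22·20 + (-28)·(-13) = -84 + 440 + 364 = 720

720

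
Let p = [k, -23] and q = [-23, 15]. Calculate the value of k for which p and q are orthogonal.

-15

p · q = k·(-23) + (-23)·15 = -345 - 23k
Set equal to 0: -23k = 345, so k = -15.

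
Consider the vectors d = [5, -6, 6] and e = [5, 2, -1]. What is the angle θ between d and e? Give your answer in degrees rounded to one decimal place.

82.5

d · e = 5·5 + (-6)·2 + 6·(-1) = 25 - 12 - 6 = 7
|d|² = 25 + 36 + 36 = 97,  |d| = √97 ≈ 9.848858
|e|² = 25 + 4 + 1 = 30,  |e| = √30 ≈ 5.477226
cos θ = 7 / (9.848858 · 5.477226) ≈ 0.12976
θ = arccos(0.12976) ≈ 82.5°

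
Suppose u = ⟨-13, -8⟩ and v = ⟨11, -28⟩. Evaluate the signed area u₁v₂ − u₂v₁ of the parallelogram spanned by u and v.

(-13)·(-28) - (-8)·11 = 364 - (-88) = 452

452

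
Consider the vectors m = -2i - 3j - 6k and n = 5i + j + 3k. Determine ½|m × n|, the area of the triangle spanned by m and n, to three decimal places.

13.730

i: (-3)·3 - (-6)·1 = -9 - (-6) = -3
j: (-6)·5 - (-2)·3 = -30 - (-6) = -24
k: (-2)·1 - (-3)·5 = -2 - (-15) = 13
m × n = (-3, -24, 13)
|m × n| = √((-3)² + (-24)² + 13²) = √754 ≈ 27.4591
area = ½ · 27.4591 ≈ 13.730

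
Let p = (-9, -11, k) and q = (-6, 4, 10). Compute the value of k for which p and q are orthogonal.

-1

p · q = (-9)·(-6) + (-11)·4 + k·10 = 10 + 10k
Set equal to 0: 10k = -10, so k = -1.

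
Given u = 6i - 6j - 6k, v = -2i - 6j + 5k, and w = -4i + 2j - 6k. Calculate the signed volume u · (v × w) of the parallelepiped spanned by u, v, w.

v × w:
i: (-6)·(-6) - 5·2 = 36 - 10 = 26
j: 5·(-4) - (-2)·(-6) = -20 - 12 = -32
k: (-2)·2 - (-6)·(-4) = -4 - 24 = -28
v × w = (26, -32, -28)
u · (v × w) = 6·26 + (-6)·(-32) + (-6)·(-28) = 156 + 192 + 168 = 516

516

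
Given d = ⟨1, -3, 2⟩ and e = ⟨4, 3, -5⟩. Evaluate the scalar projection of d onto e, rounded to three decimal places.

d · e = 1·4 + (-3)·3 + 2·(-5) = 4 - 9 - 10 = -15
|e| = √(16 + 9 + 25) = √50 ≈ 7.0711
comp_e d = -15 / √50 ≈ -2.121

-2.121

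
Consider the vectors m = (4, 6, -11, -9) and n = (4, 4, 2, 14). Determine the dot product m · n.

m · n = 4·4 + 6·4 + (-11)·2 + (-9)·14 = 16 + 24 - 22 - 126 = -108

-108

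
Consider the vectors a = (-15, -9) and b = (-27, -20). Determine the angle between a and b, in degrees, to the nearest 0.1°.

5.6

a · b = (-15)·(-27) + (-9)·(-20) = 405 + 180 = 585
|a|² = 225 + 81 = 306,  |a| = √306 ≈ 17.492856
|b|² = 729 + 400 = 1129,  |b| = √1129 ≈ 33.600595
cos θ = 585 / (17.492856 · 33.600595) ≈ 0.99529
θ = arccos(0.99529) ≈ 5.6°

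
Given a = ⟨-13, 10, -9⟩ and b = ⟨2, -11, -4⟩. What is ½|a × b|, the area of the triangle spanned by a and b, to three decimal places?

99.184

i: 10·(-4) - (-9)·(-11) = -40 - 99 = -139
j: (-9)·2 - (-13)·(-4) = -18 - 52 = -70
k: (-13)·(-11) - 10·2 = 143 - 20 = 123
a × b = (-139, -70, 123)
|a × b| = √((-139)² + (-70)² + 123²) = √39350 ≈ 198.3683
area = ½ · 198.3683 ≈ 99.184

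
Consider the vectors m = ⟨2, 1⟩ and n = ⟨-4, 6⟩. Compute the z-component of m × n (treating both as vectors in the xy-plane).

16

2·6 - 1·(-4) = 12 - (-4) = 16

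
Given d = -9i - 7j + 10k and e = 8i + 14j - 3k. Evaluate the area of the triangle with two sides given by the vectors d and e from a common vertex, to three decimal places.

i: (-7)·(-3) - 10·14 = 21 - 140 = -119
j: 10·8 - (-9)·(-3) = 80 - 27 = 53
k: (-9)·14 - (-7)·8 = -126 - (-56) = -70
d × e = (-119, 53, -70)
|d × e| = √((-119)² + 53² + (-70)²) = √21870 ≈ 147.8851
area = ½ · 147.8851 ≈ 73.943

73.943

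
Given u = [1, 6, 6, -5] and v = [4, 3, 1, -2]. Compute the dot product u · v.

38

u · v = 1·4 + 6·3 + 6·1 + (-5)·(-2) = 4 + 18 + 6 + 10 = 38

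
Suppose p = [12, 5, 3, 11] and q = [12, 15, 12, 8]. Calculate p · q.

343

p · q = 12·12 + 5·15 + 3·12 + 11·8 = 144 + 75 + 36 + 88 = 343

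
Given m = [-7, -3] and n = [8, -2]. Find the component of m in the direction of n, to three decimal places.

m · n = (-7)·8 + (-3)·(-2) = -56 + 6 = -50
|n| = √(64 + 4) = √68 ≈ 8.2462
comp_n m = -50 / √68 ≈ -6.063

-6.063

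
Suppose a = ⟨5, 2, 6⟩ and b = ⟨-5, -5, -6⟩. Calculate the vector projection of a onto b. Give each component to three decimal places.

a · b = 5·(-5) + 2·(-5) + 6·(-6) = -25 - 10 - 36 = -71
|b|² = 25 + 25 + 36 = 86
proj_b a = (-71/86) · (-5, -5, -6) ≈ (4.128, 4.128, 4.953)

(4.128, 4.128, 4.953)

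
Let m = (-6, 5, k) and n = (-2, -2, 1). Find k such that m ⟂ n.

-2

m · n = (-6)·(-2) + 5·(-2) + k·1 = 2 + 1k
Set equal to 0: 1k = -2, so k = -2.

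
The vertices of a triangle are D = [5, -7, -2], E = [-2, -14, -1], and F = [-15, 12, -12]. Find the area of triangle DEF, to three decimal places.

145.971

DE = (-7, -7, 1),  DF = (-20, 19, -10)
i: (-7)·(-10) - 1·19 = 70 - 19 = 51
j: 1·(-20) - (-7)·(-10) = -20 - 70 = -90
k: (-7)·19 - (-7)·(-20) = -133 - 140 = -273
DE × DF = (51, -90, -273)
|DE × DF| = √85230 ≈ 291.9418
area = ½ · 291.9418 ≈ 145.971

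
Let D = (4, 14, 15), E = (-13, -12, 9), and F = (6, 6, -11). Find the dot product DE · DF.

DE = E − D = (-17, -26, -6)
DF = F − D = (2, -8, -26)
DE · DF = (-17)·2 + (-26)·(-8) + (-6)·(-26) = -34 + 208 + 156 = 330

330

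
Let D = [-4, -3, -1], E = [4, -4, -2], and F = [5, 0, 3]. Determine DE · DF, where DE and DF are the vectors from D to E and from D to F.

65

DE = E − D = (8, -1, -1)
DF = F − D = (9, 3, 4)
DE · DF = 8·9 + (-1)·3 + (-1)·4 = 72 - 3 - 4 = 65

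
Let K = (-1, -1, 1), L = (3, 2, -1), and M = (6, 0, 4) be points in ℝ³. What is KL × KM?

(11, -26, -17)

KL = (4, 3, -2)
KM = (7, 1, 3)
i: 3·3 - (-2)·1 = 9 - (-2) = 11
j: (-2)·7 - 4·3 = -14 - 12 = -26
k: 4·1 - 3·7 = 4 - 21 = -17
KL × KM = (11, -26, -17)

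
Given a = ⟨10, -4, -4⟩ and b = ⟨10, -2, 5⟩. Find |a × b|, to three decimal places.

i: (-4)·5 - (-4)·(-2) = -20 - 8 = -28
j: (-4)·10 - 10·5 = -40 - 50 = -90
k: 10·(-2) - (-4)·10 = -20 - (-40) = 20
a × b = (-28, -90, 20)
|a × b| = √((-28)² + (-90)² + 20²) = √9284 ≈ 96.3535

96.354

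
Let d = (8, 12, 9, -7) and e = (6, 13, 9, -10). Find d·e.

355

d · e = 8·6 + 12·13 + 9·9 + (-7)·(-10) = 48 + 156 + 81 + 70 = 355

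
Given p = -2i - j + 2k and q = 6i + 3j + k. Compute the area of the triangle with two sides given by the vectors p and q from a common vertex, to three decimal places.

i: (-1)·1 - 2·3 = -1 - 6 = -7
j: 2·6 - (-2)·1 = 12 - (-2) = 14
k: (-2)·3 - (-1)·6 = -6 - (-6) = 0
p × q = (-7, 14, 0)
|p × q| = √((-7)² + 14² + 0²) = √245 ≈ 15.6525
area = ½ · 15.6525 ≈ 7.826

7.826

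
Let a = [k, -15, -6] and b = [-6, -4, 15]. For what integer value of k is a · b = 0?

a · b = k·(-6) + (-15)·(-4) + (-6)·15 = -30 - 6k
Set equal to 0: -6k = 30, so k = -5.

-5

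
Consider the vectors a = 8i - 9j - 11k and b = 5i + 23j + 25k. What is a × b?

(28, -255, 229)

i: (-9)·25 - (-11)·23 = -225 - (-253) = 28
j: (-11)·5 - 8·25 = -55 - 200 = -255
k: 8·23 - (-9)·5 = 184 - (-45) = 229
a × b = (28, -255, 229)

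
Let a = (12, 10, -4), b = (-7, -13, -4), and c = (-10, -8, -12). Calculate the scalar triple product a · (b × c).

b × c:
i: (-13)·(-12) - (-4)·(-8) = 156 - 32 = 124
j: (-4)·(-10) - (-7)·(-12) = 40 - 84 = -44
k: (-7)·(-8) - (-13)·(-10) = 56 - 130 = -74
b × c = (124, -44, -74)
a · (b × c) = 12·124 + 10·(-44) + (-4)·(-74) = 1488 - 440 + 296 = 1344

1344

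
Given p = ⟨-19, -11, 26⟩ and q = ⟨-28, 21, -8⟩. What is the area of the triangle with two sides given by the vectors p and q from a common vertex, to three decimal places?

i: (-11)·(-8) - 26·21 = 88 - 546 = -458
j: 26·(-28) - (-19)·(-8) = -728 - 152 = -880
k: (-19)·21 - (-11)·(-28) = -399 - 308 = -707
p × q = (-458, -880, -707)
|p × q| = √((-458)² + (-880)² + (-707)²) = √1484013 ≈ 1218.2007
area = ½ · 1218.2007 ≈ 609.100

609.100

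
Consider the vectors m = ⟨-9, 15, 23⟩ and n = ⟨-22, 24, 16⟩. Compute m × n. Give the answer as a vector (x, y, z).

(-312, -362, 114)

i: 15·16 - 23·24 = 240 - 552 = -312
j: 23·(-22) - (-9)·16 = -506 - (-144) = -362
k: (-9)·24 - 15·(-22) = -216 - (-330) = 114
m × n = (-312, -362, 114)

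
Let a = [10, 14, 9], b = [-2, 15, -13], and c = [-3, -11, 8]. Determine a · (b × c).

1143

b × c:
i: 15·8 - (-13)·(-11) = 120 - 143 = -23
j: (-13)·(-3) - (-2)·8 = 39 - (-16) = 55
k: (-2)·(-11) - 15·(-3) = 22 - (-45) = 67
b × c = (-23, 55, 67)
a · (b × c) = 10·(-23) + 14·55 + 9·67 = -230 + 770 + 603 = 1143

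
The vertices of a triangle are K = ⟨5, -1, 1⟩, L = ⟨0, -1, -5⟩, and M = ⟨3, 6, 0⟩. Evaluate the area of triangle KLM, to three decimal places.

KL = (-5, 0, -6),  KM = (-2, 7, -1)
i: 0·(-1) - (-6)·7 = 0 - (-42) = 42
j: (-6)·(-2) - (-5)·(-1) = 12 - 5 = 7
k: (-5)·7 - 0·(-2) = -35 - 0 = -35
KL × KM = (42, 7, -35)
|KL × KM| = √3038 ≈ 55.1181
area = ½ · 55.1181 ≈ 27.559

27.559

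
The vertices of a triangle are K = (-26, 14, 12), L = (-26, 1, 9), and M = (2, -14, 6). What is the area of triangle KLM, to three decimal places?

186.807

KL = (0, -13, -3),  KM = (28, -28, -6)
i: (-13)·(-6) - (-3)·(-28) = 78 - 84 = -6
j: (-3)·28 - 0·(-6) = -84 - 0 = -84
k: 0·(-28) - (-13)·28 = 0 - (-364) = 364
KL × KM = (-6, -84, 364)
|KL × KM| = √139588 ≈ 373.6148
area = ½ · 373.6148 ≈ 186.807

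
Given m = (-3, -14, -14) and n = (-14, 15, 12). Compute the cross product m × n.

(42, 232, -241)

i: (-14)·12 - (-14)·15 = -168 - (-210) = 42
j: (-14)·(-14) - (-3)·12 = 196 - (-36) = 232
k: (-3)·15 - (-14)·(-14) = -45 - 196 = -241
m × n = (42, 232, -241)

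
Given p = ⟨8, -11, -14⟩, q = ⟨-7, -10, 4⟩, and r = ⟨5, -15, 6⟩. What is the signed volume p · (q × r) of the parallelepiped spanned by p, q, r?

-2852

q × r:
i: (-10)·6 - 4·(-15) = -60 - (-60) = 0
j: 4·5 - (-7)·6 = 20 - (-42) = 62
k: (-7)·(-15) - (-10)·5 = 105 - (-50) = 155
q × r = (0, 62, 155)
p · (q × r) = 8·0 + (-11)·62 + (-14)·155 = 0 - 682 - 2170 = -2852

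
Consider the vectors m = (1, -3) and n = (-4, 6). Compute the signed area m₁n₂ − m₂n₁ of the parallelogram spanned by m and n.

-6

1·6 - (-3)·(-4) = 6 - 12 = -6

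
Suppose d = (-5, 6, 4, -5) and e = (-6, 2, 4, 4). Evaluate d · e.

38

d · e = (-5)·(-6) + 6·2 + 4·4 + (-5)·4 = 30 + 12 + 16 - 20 = 38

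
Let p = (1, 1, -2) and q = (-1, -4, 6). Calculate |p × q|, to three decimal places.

5.385

i: 1·6 - (-2)·(-4) = 6 - 8 = -2
j: (-2)·(-1) - 1·6 = 2 - 6 = -4
k: 1·(-4) - 1·(-1) = -4 - (-1) = -3
p × q = (-2, -4, -3)
|p × q| = √((-2)² + (-4)² + (-3)²) = √29 ≈ 5.3852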